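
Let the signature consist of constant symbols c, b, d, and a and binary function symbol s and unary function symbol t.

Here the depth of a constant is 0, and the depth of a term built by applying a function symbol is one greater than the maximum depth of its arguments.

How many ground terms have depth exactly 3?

If N_k denotes the number of depth-≤k ground terms, the 4 constants give N_0 = 4, and each function symbol of arity r contributes N_{k-1}^r new terms at level k: N_k = 4 + N_{k-1}^2 + N_{k-1}.
N_0 = 4
N_1 = 4 + 4^2 + 4 = 24
N_2 = 4 + 24^2 + 24 = 604
N_3 = 4 + 604^2 + 604 = 365424
Terms of depth exactly 3: N_3 − N_2 = 365424 − 604 = 364820.

364820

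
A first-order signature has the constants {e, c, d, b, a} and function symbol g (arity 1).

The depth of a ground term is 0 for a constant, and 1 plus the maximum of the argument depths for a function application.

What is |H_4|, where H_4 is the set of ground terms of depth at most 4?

25

Let N_k count ground terms of depth at most k. Each non-constant term of depth ≤ k is some function symbol applied to depth-≤(k−1) arguments, giving N_k = 5 + N_{k-1}.
N_0 = 5
N_1 = 5 + 5 = 10
N_2 = 5 + 10 = 15
N_3 = 5 + 15 = 20
N_4 = 5 + 20 = 25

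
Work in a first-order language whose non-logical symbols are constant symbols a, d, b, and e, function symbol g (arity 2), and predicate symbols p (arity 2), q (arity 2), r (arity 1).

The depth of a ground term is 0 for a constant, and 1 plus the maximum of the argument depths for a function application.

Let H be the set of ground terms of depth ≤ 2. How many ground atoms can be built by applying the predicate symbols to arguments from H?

326836

First count ground terms of depth ≤ 2.
Count level by level. With function symbols g/2, the terms of depth ≤ k are the 4 constants together with each function applied to depth-≤(k−1) tuples, so N_k = 4 + N_{k-1}^2.
N_0 = 4
N_1 = 4 + 4^2 = 20
N_2 = 4 + 20^2 = 404
So |H| = 404.
Ground atoms are formed by filling each argument slot of a predicate with a term from H, so an r-ary predicate gives |H|^r atoms:
  p: 404^2 = 163216;  q: 404^2 = 163216;  r: 404
Total ground atoms: 163216 + 163216 + 404 = 326836.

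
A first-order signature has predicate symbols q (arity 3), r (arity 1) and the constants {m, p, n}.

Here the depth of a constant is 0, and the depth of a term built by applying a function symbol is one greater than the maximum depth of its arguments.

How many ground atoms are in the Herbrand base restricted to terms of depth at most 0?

30

First count ground terms of depth ≤ 0.
With no function symbols every ground term is a constant, so there are exactly 3 ground terms at every depth bound.
N_0 = 3
Explicitly: m, p, n.
So |H| = 3.
Each predicate of arity r yields |H|^r ground atoms (one per choice of an r-tuple from H):
  q: 3^3 = 27;  r: 3
Total ground atoms: 27 + 3 = 30.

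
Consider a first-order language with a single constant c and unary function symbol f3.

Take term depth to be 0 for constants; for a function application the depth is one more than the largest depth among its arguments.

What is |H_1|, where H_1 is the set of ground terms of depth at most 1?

2

Write N_k for the number of ground terms of depth ≤ k. A term of depth ≤ k is either a constant or a function symbol applied to arguments of depth ≤ k−1, so N_k = 1 + N_{k-1}.
N_0 = 1
N_1 = 1 + 1 = 2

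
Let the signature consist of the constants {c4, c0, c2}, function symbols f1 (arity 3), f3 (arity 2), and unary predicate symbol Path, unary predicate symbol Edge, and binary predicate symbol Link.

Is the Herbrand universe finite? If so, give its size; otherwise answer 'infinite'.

infinite

The signature has at least one function symbol (f1, arity 3) and at least one constant (c4).
Iterating f1 gives infinitely many distinct ground terms: c4, f1(c4, c4, c4), f1(f1(c4, c4, c4), f1(c4, c4, c4), f1(c4, c4, c4)), ...
So the Herbrand universe is infinite.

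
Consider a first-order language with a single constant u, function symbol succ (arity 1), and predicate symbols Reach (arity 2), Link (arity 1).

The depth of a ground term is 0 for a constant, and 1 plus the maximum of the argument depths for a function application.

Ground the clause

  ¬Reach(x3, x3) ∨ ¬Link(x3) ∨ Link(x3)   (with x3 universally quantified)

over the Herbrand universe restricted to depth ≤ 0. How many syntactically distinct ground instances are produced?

1

Ground terms of depth ≤ 0:
  If N_k denotes the number of depth-≤k ground terms, the 1 constant gives N_0 = 1, and each function symbol of arity r contributes N_{k-1}^r new terms at level k: N_k = 1 + N_{k-1}.
  N_0 = 1
  Explicitly: u.
So there is exactly 1 ground term available for substitution.
The variable x3 ranges independently over the available ground terms, and distinct assignments produce distinct instances.
Number of ground instances = 1.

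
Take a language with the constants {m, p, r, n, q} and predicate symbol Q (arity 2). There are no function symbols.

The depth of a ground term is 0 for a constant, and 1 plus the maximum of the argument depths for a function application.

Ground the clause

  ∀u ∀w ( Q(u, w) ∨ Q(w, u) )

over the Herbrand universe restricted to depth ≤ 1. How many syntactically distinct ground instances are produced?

Ground terms of depth ≤ 1:
  With no function symbols every ground term is a constant, so there are exactly 5 ground terms at every depth bound.
  N_0 = 5
  N_1 = 5
  Explicitly: m, p, r, n, q.
So there are 5 ground terms available for substitution.
There are 2 variables to instantiate (u, w), each occurring in at least one literal, so different choices give different ground instances.
Number of ground instances = 5^2 = 25.

25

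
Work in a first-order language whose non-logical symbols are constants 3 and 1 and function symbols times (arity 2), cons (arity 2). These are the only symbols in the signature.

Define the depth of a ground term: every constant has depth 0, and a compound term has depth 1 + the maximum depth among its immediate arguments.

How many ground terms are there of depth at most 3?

Let N_k count ground terms of depth at most k. Each non-constant term of depth ≤ k is some function symbol applied to depth-≤(k−1) arguments, giving N_k = 2 + N_{k-1}^2 + N_{k-1}^2.
N_0 = 2
N_1 = 2 + 2^2 + 2^2 = 10
N_2 = 2 + 10^2 + 10^2 = 202
N_3 = 2 + 202^2 + 202^2 = 81610

81610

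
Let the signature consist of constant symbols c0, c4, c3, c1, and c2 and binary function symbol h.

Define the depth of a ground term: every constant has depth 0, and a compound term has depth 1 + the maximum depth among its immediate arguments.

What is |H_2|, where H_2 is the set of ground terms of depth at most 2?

905

Let N_k = |{terms of depth ≤ k}|. Then N_0 = 5 and N_k = 5 + N_{k-1}^2 for k ≥ 1 (one summand per function symbol, arity giving the exponent).
N_0 = 5
N_1 = 5 + 5^2 = 30
N_2 = 5 + 30^2 = 905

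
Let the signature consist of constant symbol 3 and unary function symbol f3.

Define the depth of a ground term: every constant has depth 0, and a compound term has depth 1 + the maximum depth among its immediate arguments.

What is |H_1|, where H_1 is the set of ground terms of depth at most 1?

Let N_k count ground terms of depth at most k. Each non-constant term of depth ≤ k is some function symbol applied to depth-≤(k−1) arguments, giving N_k = 1 + N_{k-1}.
N_0 = 1
N_1 = 1 + 1 = 2

2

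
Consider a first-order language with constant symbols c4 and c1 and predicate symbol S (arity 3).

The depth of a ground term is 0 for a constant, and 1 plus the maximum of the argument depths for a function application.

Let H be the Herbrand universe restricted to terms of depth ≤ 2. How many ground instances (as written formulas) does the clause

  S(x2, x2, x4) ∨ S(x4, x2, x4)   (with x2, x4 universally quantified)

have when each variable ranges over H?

4

Ground terms of depth ≤ 2:
  With no function symbols every ground term is a constant, so there are exactly 2 ground terms at every depth bound.
  N_0 = 2
  N_1 = 2
  N_2 = 2
  Explicitly: c4, c1.
So there are 2 ground terms available for substitution.
The clause has 2 distinct variables (x2, x4), each appearing in the body. In the free term algebra distinct substitutions yield syntactically distinct ground instances.
Number of ground instances = 2^2 = 4.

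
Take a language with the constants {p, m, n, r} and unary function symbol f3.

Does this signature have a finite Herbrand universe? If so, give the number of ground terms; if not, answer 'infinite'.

infinite

The signature has at least one function symbol (f3, arity 1) and at least one constant (p).
Iterating f3 gives infinitely many distinct ground terms: p, f3(p), f3(f3(p)), ...
So the Herbrand universe is infinite.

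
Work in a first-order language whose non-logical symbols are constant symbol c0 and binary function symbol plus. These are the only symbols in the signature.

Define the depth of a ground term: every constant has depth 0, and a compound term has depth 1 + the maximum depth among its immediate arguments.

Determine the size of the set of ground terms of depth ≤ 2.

Let N_k count ground terms of depth at most k. Each non-constant term of depth ≤ k is some function symbol applied to depth-≤(k−1) arguments, giving N_k = 1 + N_{k-1}^2.
N_0 = 1
N_1 = 1 + 1^2 = 2
N_2 = 1 + 2^2 = 5
Explicitly: c0, plus(c0, c0), plus(c0, plus(c0, c0)), plus(plus(c0, c0), c0), plus(plus(c0, c0), plus(c0, c0)).

5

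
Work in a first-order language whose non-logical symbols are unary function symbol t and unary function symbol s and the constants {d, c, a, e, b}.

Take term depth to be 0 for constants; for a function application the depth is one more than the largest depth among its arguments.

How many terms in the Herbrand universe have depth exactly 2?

Let N_k count ground terms of depth at most k. Each non-constant term of depth ≤ k is some function symbol applied to depth-≤(k−1) arguments, giving N_k = 5 + N_{k-1} + N_{k-1}.
N_0 = 5
N_1 = 5 + 5 + 5 = 15
N_2 = 5 + 15 + 15 = 35
Terms of depth exactly 2: N_2 − N_1 = 35 − 15 = 20.

20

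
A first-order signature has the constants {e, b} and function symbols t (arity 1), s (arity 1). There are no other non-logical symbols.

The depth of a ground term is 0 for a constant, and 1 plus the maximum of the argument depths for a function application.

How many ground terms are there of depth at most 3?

30

If N_k denotes the number of depth-≤k ground terms, the 2 constants give N_0 = 2, and each function symbol of arity r contributes N_{k-1}^r new terms at level k: N_k = 2 + N_{k-1} + N_{k-1}.
N_0 = 2
N_1 = 2 + 2 + 2 = 6
N_2 = 2 + 6 + 6 = 14
N_3 = 2 + 14 + 14 = 30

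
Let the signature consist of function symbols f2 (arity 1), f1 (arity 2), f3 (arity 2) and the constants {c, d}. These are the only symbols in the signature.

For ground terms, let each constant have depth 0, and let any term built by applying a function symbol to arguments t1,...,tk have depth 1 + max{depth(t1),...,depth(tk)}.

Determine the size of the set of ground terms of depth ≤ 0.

2

Let N_k count ground terms of depth at most k. Each non-constant term of depth ≤ k is some function symbol applied to depth-≤(k−1) arguments, giving N_k = 2 + N_{k-1} + N_{k-1}^2 + N_{k-1}^2.
N_0 = 2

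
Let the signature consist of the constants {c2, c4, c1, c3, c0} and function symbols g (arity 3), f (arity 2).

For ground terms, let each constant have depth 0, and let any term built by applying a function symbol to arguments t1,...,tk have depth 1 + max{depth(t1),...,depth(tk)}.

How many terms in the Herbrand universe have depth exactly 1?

150

Let N_k = |{terms of depth ≤ k}|. Then N_0 = 5 and N_k = 5 + N_{k-1}^3 + N_{k-1}^2 for k ≥ 1 (one summand per function symbol, arity giving the exponent).
N_0 = 5
N_1 = 5 + 5^3 + 5^2 = 155
Terms of depth exactly 1: N_1 − N_0 = 155 − 5 = 150.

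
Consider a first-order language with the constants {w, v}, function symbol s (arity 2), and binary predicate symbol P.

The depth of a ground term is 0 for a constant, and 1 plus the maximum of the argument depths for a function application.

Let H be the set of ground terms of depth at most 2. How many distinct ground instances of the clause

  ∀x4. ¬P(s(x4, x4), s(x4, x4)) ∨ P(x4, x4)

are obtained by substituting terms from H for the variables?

38

Ground terms of depth ≤ 2:
  Write N_k for the number of ground terms of depth ≤ k. A term of depth ≤ k is either a constant or a function symbol applied to arguments of depth ≤ k−1, so N_k = 2 + N_{k-1}^2.
  N_0 = 2
  N_1 = 2 + 2^2 = 6
  N_2 = 2 + 6^2 = 38
So there are 38 ground terms available for substitution.
The clause has 1 distinct variable (x4), which appears in the body. In the free term algebra distinct substitutions yield syntactically distinct ground instances.
Number of ground instances = 38.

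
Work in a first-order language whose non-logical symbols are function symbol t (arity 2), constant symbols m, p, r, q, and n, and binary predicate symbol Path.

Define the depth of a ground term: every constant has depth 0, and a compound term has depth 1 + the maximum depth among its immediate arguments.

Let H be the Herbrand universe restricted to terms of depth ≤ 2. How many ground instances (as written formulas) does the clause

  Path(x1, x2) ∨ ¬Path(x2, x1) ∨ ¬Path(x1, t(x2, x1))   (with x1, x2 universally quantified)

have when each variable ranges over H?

Ground terms of depth ≤ 2:
  Count level by level. With function symbols t/2, the terms of depth ≤ k are the 5 constants together with each function applied to depth-≤(k−1) tuples, so N_k = 5 + N_{k-1}^2.
  N_0 = 5
  N_1 = 5 + 5^2 = 30
  N_2 = 5 + 30^2 = 905
So there are 905 ground terms available for substitution.
The clause has 2 distinct variables (x1, x2), each appearing in the body. In the free term algebra distinct substitutions yield syntactically distinct ground instances.
Number of ground instances = 905^2 = 819025.

819025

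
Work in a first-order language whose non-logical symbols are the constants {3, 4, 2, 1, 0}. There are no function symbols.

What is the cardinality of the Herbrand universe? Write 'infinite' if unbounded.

There are no function symbols, so every ground term is one of the 5 constants.
The Herbrand universe is {3, 4, 2, 1, 0}, which is finite with 5 elements.

5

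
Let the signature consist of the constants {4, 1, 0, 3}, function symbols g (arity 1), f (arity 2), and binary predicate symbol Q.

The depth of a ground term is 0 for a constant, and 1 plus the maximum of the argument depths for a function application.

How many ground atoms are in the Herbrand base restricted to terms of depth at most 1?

576

First count ground terms of depth ≤ 1.
If N_k denotes the number of depth-≤k ground terms, the 4 constants give N_0 = 4, and each function symbol of arity r contributes N_{k-1}^r new terms at level k: N_k = 4 + N_{k-1} + N_{k-1}^2.
N_0 = 4
N_1 = 4 + 4 + 4^2 = 24
So |H| = 24.
For each predicate symbol, the number of ground atoms is |H| raised to its arity; summing:
  Q: 24^2 = 576
Total ground atoms: 576.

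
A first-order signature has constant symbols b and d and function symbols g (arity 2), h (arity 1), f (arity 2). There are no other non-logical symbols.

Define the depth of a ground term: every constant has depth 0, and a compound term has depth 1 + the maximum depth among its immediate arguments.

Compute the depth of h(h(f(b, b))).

3

depth(f(b, b)) = 1 + max(0, 0) = 1
depth(h(f(b, b))) = 1 + depth(f(b, b)) = 1 + 1 = 2
depth(h(h(f(b, b)))) = 1 + depth(h(f(b, b))) = 1 + 2 = 3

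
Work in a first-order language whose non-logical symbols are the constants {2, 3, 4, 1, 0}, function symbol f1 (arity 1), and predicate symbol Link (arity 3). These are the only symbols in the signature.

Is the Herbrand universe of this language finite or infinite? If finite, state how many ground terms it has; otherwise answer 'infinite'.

infinite

The signature has at least one function symbol (f1, arity 1) and at least one constant (2).
Iterating f1 gives infinitely many distinct ground terms: 2, f1(2), f1(f1(2)), ...
So the Herbrand universe is infinite.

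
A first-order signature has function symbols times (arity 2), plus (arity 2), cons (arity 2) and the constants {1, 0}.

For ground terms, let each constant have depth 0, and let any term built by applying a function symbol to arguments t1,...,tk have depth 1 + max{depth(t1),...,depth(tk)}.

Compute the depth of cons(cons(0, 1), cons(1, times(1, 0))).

depth(cons(0, 1)) = 1 + max(0, 0) = 1
depth(times(1, 0)) = 1 + max(0, 0) = 1
depth(cons(1, times(1, 0))) = 1 + max(0, 1) = 2
depth(cons(cons(0, 1), cons(1, times(1, 0)))) = 1 + max(1, 2) = 3

3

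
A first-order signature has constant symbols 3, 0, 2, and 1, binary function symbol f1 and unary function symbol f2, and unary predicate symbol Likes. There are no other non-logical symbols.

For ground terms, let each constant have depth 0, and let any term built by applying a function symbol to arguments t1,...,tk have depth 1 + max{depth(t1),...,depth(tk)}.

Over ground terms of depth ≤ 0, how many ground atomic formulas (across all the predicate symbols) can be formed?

First count ground terms of depth ≤ 0.
Write N_k for the number of ground terms of depth ≤ k. A term of depth ≤ k is either a constant or a function symbol applied to arguments of depth ≤ k−1, so N_k = 4 + N_{k-1}^2 + N_{k-1}.
N_0 = 4
Explicitly: 3, 0, 2, 1.
So |H| = 4.
Each predicate of arity r yields |H|^r ground atoms (one per choice of an r-tuple from H):
  Likes: 4
Total ground atoms: 4.

4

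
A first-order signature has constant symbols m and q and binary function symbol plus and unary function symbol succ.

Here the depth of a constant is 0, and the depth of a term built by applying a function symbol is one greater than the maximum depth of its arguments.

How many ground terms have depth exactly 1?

Let N_k count ground terms of depth at most k. Each non-constant term of depth ≤ k is some function symbol applied to depth-≤(k−1) arguments, giving N_k = 2 + N_{k-1}^2 + N_{k-1}.
N_0 = 2
N_1 = 2 + 2^2 + 2 = 8
Terms of depth exactly 1: N_1 − N_0 = 8 − 2 = 6.

6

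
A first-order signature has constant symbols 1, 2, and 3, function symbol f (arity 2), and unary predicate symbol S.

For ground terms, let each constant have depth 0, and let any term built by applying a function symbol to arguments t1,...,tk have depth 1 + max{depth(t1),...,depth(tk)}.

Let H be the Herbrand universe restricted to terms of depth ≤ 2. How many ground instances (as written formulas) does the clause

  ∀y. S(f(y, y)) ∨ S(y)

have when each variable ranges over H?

Ground terms of depth ≤ 2:
  Count level by level. With function symbols f/2, the terms of depth ≤ k are the 3 constants together with each function applied to depth-≤(k−1) tuples, so N_k = 3 + N_{k-1}^2.
  N_0 = 3
  N_1 = 3 + 3^2 = 12
  N_2 = 3 + 12^2 = 147
So there are 147 ground terms available for substitution.
There is 1 variable to instantiate (y),  occurring in at least one literal, so different choices give different ground instances.
Number of ground instances = 147.

147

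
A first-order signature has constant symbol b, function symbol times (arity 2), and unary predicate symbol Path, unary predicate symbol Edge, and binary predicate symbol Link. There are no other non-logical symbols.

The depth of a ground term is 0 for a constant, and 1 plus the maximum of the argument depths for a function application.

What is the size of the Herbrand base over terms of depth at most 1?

First count ground terms of depth ≤ 1.
Count level by level. With function symbols times/2, the terms of depth ≤ k are the 1 constant together with each function applied to depth-≤(k−1) tuples, so N_k = 1 + N_{k-1}^2.
N_0 = 1
N_1 = 1 + 1^2 = 2
Explicitly: b, times(b, b).
So |H| = 2.
A ground atom is a predicate applied to a tuple of terms from H, so the count is the sum over predicates of |H|^arity:
  Path: 2;  Edge: 2;  Link: 2^2 = 4
Total ground atoms: 2 + 2 + 4 = 8.

8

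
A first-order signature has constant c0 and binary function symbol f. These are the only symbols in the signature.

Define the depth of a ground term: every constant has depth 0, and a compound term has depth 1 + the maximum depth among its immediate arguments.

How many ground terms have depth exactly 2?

3

If N_k denotes the number of depth-≤k ground terms, the 1 constant gives N_0 = 1, and each function symbol of arity r contributes N_{k-1}^r new terms at level k: N_k = 1 + N_{k-1}^2.
N_0 = 1
N_1 = 1 + 1^2 = 2
N_2 = 1 + 2^2 = 5
Terms of depth exactly 2: N_2 − N_1 = 5 − 2 = 3.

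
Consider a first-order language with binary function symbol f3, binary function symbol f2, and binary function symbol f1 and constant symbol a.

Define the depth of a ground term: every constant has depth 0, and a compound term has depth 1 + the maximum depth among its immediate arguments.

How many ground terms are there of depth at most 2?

If N_k denotes the number of depth-≤k ground terms, the 1 constant gives N_0 = 1, and each function symbol of arity r contributes N_{k-1}^r new terms at level k: N_k = 1 + N_{k-1}^2 + N_{k-1}^2 + N_{k-1}^2.
N_0 = 1
N_1 = 1 + 1^2 + 1^2 + 1^2 = 4
N_2 = 1 + 4^2 + 4^2 + 4^2 = 49

49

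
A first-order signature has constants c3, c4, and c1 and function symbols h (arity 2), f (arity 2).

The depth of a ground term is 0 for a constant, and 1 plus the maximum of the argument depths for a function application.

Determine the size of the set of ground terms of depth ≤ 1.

21

Let N_k count ground terms of depth at most k. Each non-constant term of depth ≤ k is some function symbol applied to depth-≤(k−1) arguments, giving N_k = 3 + N_{k-1}^2 + N_{k-1}^2.
N_0 = 3
N_1 = 3 + 3^2 + 3^2 = 21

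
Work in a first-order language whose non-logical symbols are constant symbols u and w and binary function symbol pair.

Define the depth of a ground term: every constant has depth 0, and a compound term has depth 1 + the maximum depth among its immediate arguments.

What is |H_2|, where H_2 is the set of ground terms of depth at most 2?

Count level by level. With function symbols pair/2, the terms of depth ≤ k are the 2 constants together with each function applied to depth-≤(k−1) tuples, so N_k = 2 + N_{k-1}^2.
N_0 = 2
N_1 = 2 + 2^2 = 6
N_2 = 2 + 6^2 = 38

38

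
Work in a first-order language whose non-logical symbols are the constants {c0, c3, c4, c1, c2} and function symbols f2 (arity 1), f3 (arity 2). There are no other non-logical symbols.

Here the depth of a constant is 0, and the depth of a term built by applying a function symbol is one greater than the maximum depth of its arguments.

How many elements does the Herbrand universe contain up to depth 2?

1265

Write N_k for the number of ground terms of depth ≤ k. A term of depth ≤ k is either a constant or a function symbol applied to arguments of depth ≤ k−1, so N_k = 5 + N_{k-1} + N_{k-1}^2.
N_0 = 5
N_1 = 5 + 5 + 5^2 = 35
N_2 = 5 + 35 + 35^2 = 1265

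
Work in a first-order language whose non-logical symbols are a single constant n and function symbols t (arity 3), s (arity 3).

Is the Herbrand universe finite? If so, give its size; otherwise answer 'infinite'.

infinite

The signature has at least one function symbol (t, arity 3) and at least one constant (n).
Iterating t gives infinitely many distinct ground terms: n, t(n, n, n), t(t(n, n, n), t(n, n, n), t(n, n, n)), ...
So the Herbrand universe is infinite.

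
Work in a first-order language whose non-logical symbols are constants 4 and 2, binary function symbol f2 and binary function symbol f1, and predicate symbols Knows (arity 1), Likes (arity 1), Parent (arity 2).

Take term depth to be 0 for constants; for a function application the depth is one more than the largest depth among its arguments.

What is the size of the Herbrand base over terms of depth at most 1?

120

First count ground terms of depth ≤ 1.
If N_k denotes the number of depth-≤k ground terms, the 2 constants give N_0 = 2, and each function symbol of arity r contributes N_{k-1}^r new terms at level k: N_k = 2 + N_{k-1}^2 + N_{k-1}^2.
N_0 = 2
N_1 = 2 + 2^2 + 2^2 = 10
So |H| = 10.
For each predicate symbol, the number of ground atoms is |H| raised to its arity; summing:
  Knows: 10;  Likes: 10;  Parent: 10^2 = 100
Total ground atoms: 10 + 10 + 100 = 120.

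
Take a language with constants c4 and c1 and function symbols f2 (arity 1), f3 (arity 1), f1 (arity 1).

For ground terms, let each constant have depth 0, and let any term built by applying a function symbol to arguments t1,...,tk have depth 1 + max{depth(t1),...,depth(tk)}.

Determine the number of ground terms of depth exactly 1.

Write N_k for the number of ground terms of depth ≤ k. A term of depth ≤ k is either a constant or a function symbol applied to arguments of depth ≤ k−1, so N_k = 2 + N_{k-1} + N_{k-1} + N_{k-1}.
N_0 = 2
N_1 = 2 + 2 + 2 + 2 = 8
Terms of depth exactly 1: N_1 − N_0 = 8 − 2 = 6.

6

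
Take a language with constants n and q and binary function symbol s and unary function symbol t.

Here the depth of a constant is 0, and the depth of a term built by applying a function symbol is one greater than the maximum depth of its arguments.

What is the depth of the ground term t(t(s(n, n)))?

depth(s(n, n)) = 1 + max(0, 0) = 1
depth(t(s(n, n))) = 1 + depth(s(n, n)) = 1 + 1 = 2
depth(t(t(s(n, n)))) = 1 + depth(t(s(n, n))) = 1 + 2 = 3

3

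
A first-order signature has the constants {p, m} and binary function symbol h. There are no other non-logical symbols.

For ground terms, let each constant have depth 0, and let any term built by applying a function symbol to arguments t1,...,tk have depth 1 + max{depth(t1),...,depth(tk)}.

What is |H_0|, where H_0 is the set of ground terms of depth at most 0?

2

Count level by level. With function symbols h/2, the terms of depth ≤ k are the 2 constants together with each function applied to depth-≤(k−1) tuples, so N_k = 2 + N_{k-1}^2.
N_0 = 2
Explicitly: p, m.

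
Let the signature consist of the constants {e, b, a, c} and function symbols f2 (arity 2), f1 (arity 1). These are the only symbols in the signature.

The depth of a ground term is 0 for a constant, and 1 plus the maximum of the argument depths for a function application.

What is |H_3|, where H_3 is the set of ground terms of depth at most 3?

Write N_k for the number of ground terms of depth ≤ k. A term of depth ≤ k is either a constant or a function symbol applied to arguments of depth ≤ k−1, so N_k = 4 + N_{k-1}^2 + N_{k-1}.
N_0 = 4
N_1 = 4 + 4^2 + 4 = 24
N_2 = 4 + 24^2 + 24 = 604
N_3 = 4 + 604^2 + 604 = 365424

365424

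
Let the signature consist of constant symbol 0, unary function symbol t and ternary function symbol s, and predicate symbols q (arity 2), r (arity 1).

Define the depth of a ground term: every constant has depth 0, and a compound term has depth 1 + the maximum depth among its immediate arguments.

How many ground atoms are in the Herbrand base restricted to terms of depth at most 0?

2

First count ground terms of depth ≤ 0.
Count level by level. With function symbols t/1, s/3, the terms of depth ≤ k are the 1 constant together with each function applied to depth-≤(k−1) tuples, so N_k = 1 + N_{k-1} + N_{k-1}^3.
N_0 = 1
Explicitly: 0.
So |H| = 1.
Ground atoms are formed by filling each argument slot of a predicate with a term from H, so an r-ary predicate gives |H|^r atoms:
  q: 1^2 = 1;  r: 1
Total ground atoms: 1 + 1 = 2.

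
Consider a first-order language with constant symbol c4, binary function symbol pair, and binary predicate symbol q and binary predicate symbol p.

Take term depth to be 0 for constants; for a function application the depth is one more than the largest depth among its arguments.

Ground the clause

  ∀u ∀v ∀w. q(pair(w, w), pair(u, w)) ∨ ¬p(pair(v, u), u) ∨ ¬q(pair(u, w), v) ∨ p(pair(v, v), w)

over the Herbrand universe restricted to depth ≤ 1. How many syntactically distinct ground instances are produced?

8

Ground terms of depth ≤ 1:
  Let N_k count ground terms of depth at most k. Each non-constant term of depth ≤ k is some function symbol applied to depth-≤(k−1) arguments, giving N_k = 1 + N_{k-1}^2.
  N_0 = 1
  N_1 = 1 + 1^2 = 2
  Explicitly: c4, pair(c4, c4).
So there are 2 ground terms available for substitution.
The body mentions every one of the 3 quantified variables; since ground terms form a free algebra, no two substitutions collapse to the same formula.
Number of ground instances = 2^3 = 8.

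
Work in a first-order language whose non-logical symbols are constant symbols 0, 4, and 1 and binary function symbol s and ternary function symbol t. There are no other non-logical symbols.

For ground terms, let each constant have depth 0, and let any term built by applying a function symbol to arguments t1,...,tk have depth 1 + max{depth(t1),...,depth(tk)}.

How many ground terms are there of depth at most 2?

If N_k denotes the number of depth-≤k ground terms, the 3 constants give N_0 = 3, and each function symbol of arity r contributes N_{k-1}^r new terms at level k: N_k = 3 + N_{k-1}^2 + N_{k-1}^3.
N_0 = 3
N_1 = 3 + 3^2 + 3^3 = 39
N_2 = 3 + 39^2 + 39^3 = 60843

60843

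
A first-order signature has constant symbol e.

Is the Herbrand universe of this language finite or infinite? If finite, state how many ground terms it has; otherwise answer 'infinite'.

1

There are no function symbols, so the only ground term is the single constant.
The Herbrand universe is {e}, finite with 1 element.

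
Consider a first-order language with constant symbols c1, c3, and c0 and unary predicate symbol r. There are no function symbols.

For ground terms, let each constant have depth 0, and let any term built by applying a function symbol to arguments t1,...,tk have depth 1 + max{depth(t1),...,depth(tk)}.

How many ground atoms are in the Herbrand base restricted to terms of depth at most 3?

First count ground terms of depth ≤ 3.
With no function symbols every ground term is a constant, so there are exactly 3 ground terms at every depth bound.
N_0 = 3
N_1 = 3
N_2 = 3
N_3 = 3
Explicitly: c1, c3, c0.
So |H| = 3.
A ground atom is a predicate applied to a tuple of terms from H, so the count is the sum over predicates of |H|^arity:
  r: 3
Total ground atoms: 3.

3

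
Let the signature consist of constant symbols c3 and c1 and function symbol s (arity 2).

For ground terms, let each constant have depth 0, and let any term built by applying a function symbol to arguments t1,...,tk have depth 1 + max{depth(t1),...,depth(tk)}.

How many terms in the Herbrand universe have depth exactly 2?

32

Count level by level. With function symbols s/2, the terms of depth ≤ k are the 2 constants together with each function applied to depth-≤(k−1) tuples, so N_k = 2 + N_{k-1}^2.
N_0 = 2
N_1 = 2 + 2^2 = 6
N_2 = 2 + 6^2 = 38
Terms of depth exactly 2: N_2 − N_1 = 38 − 6 = 32.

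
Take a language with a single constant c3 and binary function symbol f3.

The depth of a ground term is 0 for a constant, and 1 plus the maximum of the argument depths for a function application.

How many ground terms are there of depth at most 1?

Let N_k = |{terms of depth ≤ k}|. Then N_0 = 1 and N_k = 1 + N_{k-1}^2 for k ≥ 1 (one summand per function symbol, arity giving the exponent).
N_0 = 1
N_1 = 1 + 1^2 = 2

2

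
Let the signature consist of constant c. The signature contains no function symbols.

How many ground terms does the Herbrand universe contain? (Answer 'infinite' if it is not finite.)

There are no function symbols, so the only ground term is the single constant.
The Herbrand universe is {c}, finite with 1 element.

1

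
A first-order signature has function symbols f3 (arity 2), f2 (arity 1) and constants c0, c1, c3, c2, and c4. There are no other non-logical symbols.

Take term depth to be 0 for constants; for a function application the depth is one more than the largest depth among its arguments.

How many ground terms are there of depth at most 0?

5

Let N_k count ground terms of depth at most k. Each non-constant term of depth ≤ k is some function symbol applied to depth-≤(k−1) arguments, giving N_k = 5 + N_{k-1}^2 + N_{k-1}.
N_0 = 5
Explicitly: c0, c1, c3, c2, c4.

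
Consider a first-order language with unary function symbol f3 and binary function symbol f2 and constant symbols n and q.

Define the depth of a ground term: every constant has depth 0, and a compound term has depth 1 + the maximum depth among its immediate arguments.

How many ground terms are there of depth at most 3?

5552

Count level by level. With function symbols f3/1, f2/2, the terms of depth ≤ k are the 2 constants together with each function applied to depth-≤(k−1) tuples, so N_k = 2 + N_{k-1} + N_{k-1}^2.
N_0 = 2
N_1 = 2 + 2 + 2^2 = 8
N_2 = 2 + 8 + 8^2 = 74
N_3 = 2 + 74 + 74^2 = 5552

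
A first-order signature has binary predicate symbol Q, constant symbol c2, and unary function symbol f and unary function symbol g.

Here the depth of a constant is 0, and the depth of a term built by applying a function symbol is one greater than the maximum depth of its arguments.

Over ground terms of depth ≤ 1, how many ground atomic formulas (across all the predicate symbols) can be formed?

9

First count ground terms of depth ≤ 1.
Let N_k count ground terms of depth at most k. Each non-constant term of depth ≤ k is some function symbol applied to depth-≤(k−1) arguments, giving N_k = 1 + N_{k-1} + N_{k-1}.
N_0 = 1
N_1 = 1 + 1 + 1 = 3
Explicitly: c2, f(c2), g(c2).
So |H| = 3.
Ground atoms are formed by filling each argument slot of a predicate with a term from H, so an r-ary predicate gives |H|^r atoms:
  Q: 3^2 = 9
Total ground atoms: 9.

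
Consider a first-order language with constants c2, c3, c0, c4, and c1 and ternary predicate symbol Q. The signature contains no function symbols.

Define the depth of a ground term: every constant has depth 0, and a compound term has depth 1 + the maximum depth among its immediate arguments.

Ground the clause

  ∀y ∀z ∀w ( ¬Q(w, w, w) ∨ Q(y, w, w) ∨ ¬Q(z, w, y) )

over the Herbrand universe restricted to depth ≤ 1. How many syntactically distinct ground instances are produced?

Ground terms of depth ≤ 1:
  With no function symbols every ground term is a constant, so there are exactly 5 ground terms at every depth bound.
  N_0 = 5
  N_1 = 5
  Explicitly: c2, c3, c0, c4, c1.
So there are 5 ground terms available for substitution.
The body mentions every one of the 3 quantified variables; since ground terms form a free algebra, no two substitutions collapse to the same formula.
Number of ground instances = 5^3 = 125.

125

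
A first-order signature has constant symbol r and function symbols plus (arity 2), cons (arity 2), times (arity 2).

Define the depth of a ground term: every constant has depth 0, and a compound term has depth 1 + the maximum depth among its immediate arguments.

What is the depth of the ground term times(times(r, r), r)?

2

depth(times(r, r)) = 1 + max(0, 0) = 1
depth(times(times(r, r), r)) = 1 + max(1, 0) = 2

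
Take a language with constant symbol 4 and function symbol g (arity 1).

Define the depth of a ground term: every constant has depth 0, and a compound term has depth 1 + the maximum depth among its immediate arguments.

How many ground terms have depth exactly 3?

1

Count level by level. With function symbols g/1, the terms of depth ≤ k are the 1 constant together with each function applied to depth-≤(k−1) tuples, so N_k = 1 + N_{k-1}.
N_0 = 1
N_1 = 1 + 1 = 2
N_2 = 1 + 2 = 3
N_3 = 1 + 3 = 4
Terms of depth exactly 3: N_3 − N_2 = 4 − 3 = 1.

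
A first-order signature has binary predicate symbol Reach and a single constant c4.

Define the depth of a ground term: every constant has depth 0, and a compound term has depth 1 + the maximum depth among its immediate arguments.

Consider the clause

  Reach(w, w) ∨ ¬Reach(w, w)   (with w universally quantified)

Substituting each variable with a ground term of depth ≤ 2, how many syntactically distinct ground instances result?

1

Ground terms of depth ≤ 2:
  With no function symbols every ground term is a constant, so there is exactly 1 ground term at every depth bound.
  N_0 = 1
  N_1 = 1
  N_2 = 1
So there is exactly 1 ground term available for substitution.
The body mentions the single quantified variable w; since ground terms form a free algebra, no two substitutions collapse to the same formula.
Number of ground instances = 1.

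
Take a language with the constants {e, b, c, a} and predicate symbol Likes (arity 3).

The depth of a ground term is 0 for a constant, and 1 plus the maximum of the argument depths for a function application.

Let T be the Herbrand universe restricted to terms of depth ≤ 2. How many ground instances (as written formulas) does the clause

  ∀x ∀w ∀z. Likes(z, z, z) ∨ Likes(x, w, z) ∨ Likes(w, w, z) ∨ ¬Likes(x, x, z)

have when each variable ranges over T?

Ground terms of depth ≤ 2:
  With no function symbols every ground term is a constant, so there are exactly 4 ground terms at every depth bound.
  N_0 = 4
  N_1 = 4
  N_2 = 4
  Explicitly: e, b, c, a.
So there are 4 ground terms available for substitution.
The body mentions every one of the 3 quantified variables; since ground terms form a free algebra, no two substitutions collapse to the same formula.
Number of ground instances = 4^3 = 64.

64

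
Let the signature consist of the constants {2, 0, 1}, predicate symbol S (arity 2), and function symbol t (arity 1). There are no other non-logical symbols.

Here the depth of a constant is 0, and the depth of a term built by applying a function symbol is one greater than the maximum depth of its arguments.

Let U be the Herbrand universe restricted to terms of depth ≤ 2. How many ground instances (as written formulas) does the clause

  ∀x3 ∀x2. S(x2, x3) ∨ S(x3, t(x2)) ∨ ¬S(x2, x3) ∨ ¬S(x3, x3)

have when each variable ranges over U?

Ground terms of depth ≤ 2:
  Let N_k count ground terms of depth at most k. Each non-constant term of depth ≤ k is some function symbol applied to depth-≤(k−1) arguments, giving N_k = 3 + N_{k-1}.
  N_0 = 3
  N_1 = 3 + 3 = 6
  N_2 = 3 + 6 = 9
So there are 9 ground terms available for substitution.
The body mentions every one of the 2 quantified variables; since ground terms form a free algebra, no two substitutions collapse to the same formula.
Number of ground instances = 9^2 = 81.

81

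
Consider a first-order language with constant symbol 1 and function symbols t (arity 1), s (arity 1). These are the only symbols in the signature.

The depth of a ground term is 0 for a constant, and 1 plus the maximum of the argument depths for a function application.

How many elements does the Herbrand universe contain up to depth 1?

3

If N_k denotes the number of depth-≤k ground terms, the 1 constant gives N_0 = 1, and each function symbol of arity r contributes N_{k-1}^r new terms at level k: N_k = 1 + N_{k-1} + N_{k-1}.
N_0 = 1
N_1 = 1 + 1 + 1 = 3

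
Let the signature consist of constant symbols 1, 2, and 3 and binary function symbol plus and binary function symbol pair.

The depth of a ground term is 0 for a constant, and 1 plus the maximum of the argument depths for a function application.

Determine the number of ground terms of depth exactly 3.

1565568

Count level by level. With function symbols plus/2, pair/2, the terms of depth ≤ k are the 3 constants together with each function applied to depth-≤(k−1) tuples, so N_k = 3 + N_{k-1}^2 + N_{k-1}^2.
N_0 = 3
N_1 = 3 + 3^2 + 3^2 = 21
N_2 = 3 + 21^2 + 21^2 = 885
N_3 = 3 + 885^2 + 885^2 = 1566453
Terms of depth exactly 3: N_3 − N_2 = 1566453 − 885 = 1565568.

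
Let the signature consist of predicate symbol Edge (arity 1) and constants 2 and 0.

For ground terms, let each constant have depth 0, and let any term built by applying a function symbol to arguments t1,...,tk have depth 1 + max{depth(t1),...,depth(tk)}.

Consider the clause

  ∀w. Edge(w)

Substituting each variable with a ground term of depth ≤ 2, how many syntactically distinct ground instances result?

2

Ground terms of depth ≤ 2:
  With no function symbols every ground term is a constant, so there are exactly 2 ground terms at every depth bound.
  N_0 = 2
  N_1 = 2
  N_2 = 2
  Explicitly: 2, 0.
So there are 2 ground terms available for substitution.
There is 1 variable to instantiate (w),  occurring in at least one literal, so different choices give different ground instances.
Number of ground instances = 2.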